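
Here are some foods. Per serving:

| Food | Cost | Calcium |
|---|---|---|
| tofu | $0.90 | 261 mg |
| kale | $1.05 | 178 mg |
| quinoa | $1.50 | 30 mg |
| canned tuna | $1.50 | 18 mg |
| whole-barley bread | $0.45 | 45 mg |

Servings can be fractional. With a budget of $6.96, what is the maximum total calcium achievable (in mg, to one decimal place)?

Calcium per dollar: tofu 290, kale 169.5, whole-barley bread 100, quinoa 20, canned tuna 12.
With no serving limits, spend the whole cost allowance on tofu: $6.96 / $0.90 × 261 mg = 2018.4 mg.

2018.4 mg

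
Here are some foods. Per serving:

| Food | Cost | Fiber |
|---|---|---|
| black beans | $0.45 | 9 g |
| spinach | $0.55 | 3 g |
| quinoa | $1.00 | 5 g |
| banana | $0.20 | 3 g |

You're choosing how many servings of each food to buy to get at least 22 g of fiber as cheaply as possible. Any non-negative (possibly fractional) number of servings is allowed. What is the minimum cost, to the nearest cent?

$1.10

Cost per g of fiber: black beans $0.0500, banana $0.0667, spinach $0.1833, quinoa $0.2000.
With no serving limits, use only black beans: 22 g / 9 g = 2.444 servings × $0.45 = $1.10.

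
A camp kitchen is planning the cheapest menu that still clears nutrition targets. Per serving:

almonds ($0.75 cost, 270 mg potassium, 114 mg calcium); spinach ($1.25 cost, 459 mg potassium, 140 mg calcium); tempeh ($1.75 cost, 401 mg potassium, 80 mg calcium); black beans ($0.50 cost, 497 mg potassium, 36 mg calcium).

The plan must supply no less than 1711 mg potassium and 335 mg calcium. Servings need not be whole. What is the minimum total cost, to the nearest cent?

almonds only: max(1711/270, 335/114) = 6.337 servings → $4.75.
spinach only: max(1711/459, 335/140) = 3.728 servings → $4.66.
tempeh only: max(1711/401, 335/80) = 4.267 servings → $7.47.
black beans only: max(1711/497, 335/36) = 9.306 servings → $4.65.
almonds + spinach with both targets exact would need a negative amount; discard.
almonds + tempeh: intersection lies outside the first quadrant.
almonds + black beans with both tight: 2.235 servings and 2.229 servings → $2.79.
spinach + tempeh: intersection lies outside the first quadrant.
spinach + black beans with both tight: 1.977 servings and 1.617 servings → $3.28.
tempeh + black beans with both tight: 4.142 servings and 0.1005 servings → $7.30.
The minimum over all feasible corners is $2.79.

$2.79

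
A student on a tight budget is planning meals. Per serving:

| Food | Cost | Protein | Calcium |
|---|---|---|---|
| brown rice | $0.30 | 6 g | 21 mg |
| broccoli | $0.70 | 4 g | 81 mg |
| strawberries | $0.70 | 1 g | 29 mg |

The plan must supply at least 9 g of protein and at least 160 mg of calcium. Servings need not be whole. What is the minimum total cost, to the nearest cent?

brown rice only: max(9/6, 160/21) = 7.619 servings → $2.29.
broccoli only: max(9/4, 160/81) = 2.25 servings → $1.57.
strawberries only: max(9/1, 160/29) = 9 servings → $6.30.
brown rice + broccoli with both tight: 0.2214 servings and 1.918 servings → $1.41.
brown rice + strawberries with both tight: 0.6601 servings and 5.039 servings → $3.73.
broccoli + strawberries with both targets exact would need a negative amount; discard.
So the least-cost plan costs $1.41.

$1.41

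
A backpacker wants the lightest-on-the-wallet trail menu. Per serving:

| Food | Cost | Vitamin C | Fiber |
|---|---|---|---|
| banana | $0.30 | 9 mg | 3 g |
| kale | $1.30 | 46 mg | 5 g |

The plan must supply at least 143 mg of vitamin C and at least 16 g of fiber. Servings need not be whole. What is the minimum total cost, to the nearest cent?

Check every corner: each single food scaled to meet both minima, and each pair solved so both constraints bind.
banana only: max(143/9, 16/3) = 15.89 servings → $4.77.
kale only: max(143/46, 16/5) = 3.2 servings → $4.16.
banana + kale with both tight: 0.2258 servings and 3.065 servings → $4.05.
Cheapest feasible corner: $4.05.

$4.05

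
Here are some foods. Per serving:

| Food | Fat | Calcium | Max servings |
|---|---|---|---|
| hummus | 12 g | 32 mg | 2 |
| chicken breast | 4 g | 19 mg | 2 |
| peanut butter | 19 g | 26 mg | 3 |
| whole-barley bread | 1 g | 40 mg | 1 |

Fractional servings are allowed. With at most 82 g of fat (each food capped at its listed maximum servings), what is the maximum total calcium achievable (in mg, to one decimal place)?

209.1 mg

Calcium per g fat: whole-barley bread 40, chicken breast 4.75, hummus 2.667, peanut butter 1.368.
Take 1 serving of whole-barley bread: uses 1 g fat, +40.0 mg calcium (running total 40.0 mg).
Take 2 servings of chicken breast: uses 8 g fat, +38.0 mg calcium (running total 78.0 mg).
Take 2 servings of hummus: uses 24 g fat, +64.0 mg calcium (running total 142.0 mg).
Take 2.579 servings of peanut butter: uses 49 g fat, +67.1 mg calcium (running total 209.1 mg).
Filling greedily by calcium-per-g fat is optimal for one linear limit, giving 209.1 mg.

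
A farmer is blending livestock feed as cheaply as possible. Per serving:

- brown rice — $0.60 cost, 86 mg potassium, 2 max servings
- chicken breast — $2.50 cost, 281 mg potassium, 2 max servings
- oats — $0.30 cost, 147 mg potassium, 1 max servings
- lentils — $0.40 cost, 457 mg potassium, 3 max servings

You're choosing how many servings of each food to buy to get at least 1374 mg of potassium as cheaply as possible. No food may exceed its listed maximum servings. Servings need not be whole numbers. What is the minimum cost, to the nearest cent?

Cost per mg of potassium: lentils $0.0009, oats $0.0020, brown rice $0.0070, chicken breast $0.0089.
Take 3 servings of lentils: +1371.0 mg potassium for $1.20 (total $1.20, still need 3.0 mg).
Take 0.02041 servings of oats: +3.0 mg potassium for $0.01 (total $1.21, still need 0.0 mg).
Filling from the cheapest source first is optimal under one linear minimum: $1.21.

$1.21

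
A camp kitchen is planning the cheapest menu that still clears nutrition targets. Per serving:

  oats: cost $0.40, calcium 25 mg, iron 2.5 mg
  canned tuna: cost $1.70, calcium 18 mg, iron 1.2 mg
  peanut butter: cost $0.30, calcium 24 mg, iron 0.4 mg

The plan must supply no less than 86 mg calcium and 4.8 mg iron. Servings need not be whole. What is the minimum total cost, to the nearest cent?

$1.22

At the optimum either one food covers both requirements or two foods hit both targets exactly; no other combination can be cheaper.
oats only: max(86/25, 4.8/2.5) = 3.44 servings → $1.38.
canned tuna only: max(86/18, 4.8/1.2) = 4.778 servings → $8.12.
peanut butter only: max(86/24, 4.8/0.4) = 12 servings → $3.60.
oats + canned tuna: intersection lies outside the first quadrant.
oats + peanut butter with both tight: 1.616 servings and 1.9 servings → $1.22.
canned tuna + peanut butter with both tight: 3.741 servings and 0.7778 servings → $6.59.
So the least-cost plan costs $1.22.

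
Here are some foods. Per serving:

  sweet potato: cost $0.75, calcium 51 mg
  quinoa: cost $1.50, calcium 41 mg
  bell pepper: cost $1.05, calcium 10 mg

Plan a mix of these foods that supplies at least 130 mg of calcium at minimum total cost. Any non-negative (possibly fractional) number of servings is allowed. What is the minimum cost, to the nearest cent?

$1.91

Cost per mg of calcium: sweet potato $0.0147, quinoa $0.0366, bell pepper $0.1050.
With no serving limits, use only sweet potato: 130 mg / 51 mg = 2.549 servings × $0.75 = $1.91.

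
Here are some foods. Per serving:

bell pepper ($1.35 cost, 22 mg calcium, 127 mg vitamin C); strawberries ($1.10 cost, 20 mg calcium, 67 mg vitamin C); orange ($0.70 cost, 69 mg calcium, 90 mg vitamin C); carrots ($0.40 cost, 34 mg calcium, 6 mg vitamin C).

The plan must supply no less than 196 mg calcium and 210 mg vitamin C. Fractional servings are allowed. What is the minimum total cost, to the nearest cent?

$1.99

Compare the cost at each extreme point of the feasible region.
bell pepper only: max(196/22, 210/127) = 8.909 servings → $12.03.
strawberries only: max(196/20, 210/67) = 9.8 servings → $10.78.
orange only: max(196/69, 210/90) = 2.841 servings → $1.99.
carrots only: max(196/34, 210/6) = 35 servings → $14.00.
bell pepper + strawberries with both targets exact would need a negative amount; discard.
bell pepper + orange: intersection lies outside the first quadrant.
bell pepper + carrots with both tight: 1.425 servings and 4.843 servings → $3.86.
strawberries + orange: intersection lies outside the first quadrant.
strawberries + carrots with both tight: 2.764 servings and 4.139 servings → $4.70.
orange + carrots with both tight: 2.254 servings and 1.19 servings → $2.05.
The minimum over all feasible corners is $1.99.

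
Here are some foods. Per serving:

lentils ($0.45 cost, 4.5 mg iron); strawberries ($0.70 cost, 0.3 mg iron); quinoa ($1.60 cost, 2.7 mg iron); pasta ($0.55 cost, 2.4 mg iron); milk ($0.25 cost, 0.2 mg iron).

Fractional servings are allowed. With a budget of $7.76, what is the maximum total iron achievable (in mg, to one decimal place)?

77.6 mg

Iron per dollar: lentils 10, pasta 4.364, quinoa 1.688, milk 0.8, strawberries 0.4286.
With no serving limits, spend the whole cost allowance on lentils: $7.76 / $0.45 × 4.5 mg = 77.6 mg.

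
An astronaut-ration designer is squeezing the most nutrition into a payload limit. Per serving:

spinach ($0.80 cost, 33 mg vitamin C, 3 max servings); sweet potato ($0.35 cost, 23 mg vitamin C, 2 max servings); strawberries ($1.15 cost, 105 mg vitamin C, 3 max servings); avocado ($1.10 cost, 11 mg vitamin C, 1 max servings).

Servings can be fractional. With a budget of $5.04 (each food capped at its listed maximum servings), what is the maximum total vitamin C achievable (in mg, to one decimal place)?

397.7 mg

Vitamin C per dollar: strawberries 91.3, sweet potato 65.71, spinach 41.25, avocado 10.
Take 3 servings of strawberries: spends $3.45, +315.0 mg vitamin C (running total 315.0 mg).
Take 2 servings of sweet potato: spends $0.70, +46.0 mg vitamin C (running total 361.0 mg).
Take 1.113 servings of spinach: spends $0.89, +36.7 mg vitamin C (running total 397.7 mg).
Greedy by best ratio exhausts the cost allowance optimally: 397.7 mg.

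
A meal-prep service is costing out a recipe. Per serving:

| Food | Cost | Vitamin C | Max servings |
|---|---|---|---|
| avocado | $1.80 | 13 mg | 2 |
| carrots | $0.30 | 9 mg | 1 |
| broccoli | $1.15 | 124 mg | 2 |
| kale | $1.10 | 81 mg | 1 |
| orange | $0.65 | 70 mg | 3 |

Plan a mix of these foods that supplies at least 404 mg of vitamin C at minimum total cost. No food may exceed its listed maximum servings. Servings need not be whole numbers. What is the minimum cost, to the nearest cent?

$3.75

Cost per mg of vitamin C: broccoli $0.0093, orange $0.0093, kale $0.0136, carrots $0.0333, avocado $0.1385.
Take 2 servings of broccoli: +248.0 mg vitamin C for $2.30 (total $2.30, still need 156.0 mg).
Take 2.229 servings of orange: +156.0 mg vitamin C for $1.45 (total $3.75, still need 0.0 mg).
Greedy by cheapest-per-mg is optimal for a single linear constraint, so the minimum cost is $3.75.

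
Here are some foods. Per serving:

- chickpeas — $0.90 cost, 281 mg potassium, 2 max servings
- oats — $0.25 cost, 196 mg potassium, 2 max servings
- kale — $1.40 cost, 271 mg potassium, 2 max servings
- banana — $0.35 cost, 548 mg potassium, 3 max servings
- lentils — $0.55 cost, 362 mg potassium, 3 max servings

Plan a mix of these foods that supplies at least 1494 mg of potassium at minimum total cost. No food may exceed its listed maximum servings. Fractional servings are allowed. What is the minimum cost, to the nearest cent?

$0.95

Cost per mg of potassium: banana $0.0006, oats $0.0013, lentils $0.0015, chickpeas $0.0032, kale $0.0052.
Take 2.726 servings of banana: +1494.0 mg potassium for $0.95 (total $0.95, still need 0.0 mg).
Greedy by cheapest-per-mg is optimal for a single linear constraint, so the minimum cost is $0.95.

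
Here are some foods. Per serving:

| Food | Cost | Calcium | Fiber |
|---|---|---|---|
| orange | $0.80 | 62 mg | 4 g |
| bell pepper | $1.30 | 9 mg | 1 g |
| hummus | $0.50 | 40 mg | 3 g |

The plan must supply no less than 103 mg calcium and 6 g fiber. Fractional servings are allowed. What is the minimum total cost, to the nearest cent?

At the optimum either one food covers both requirements or two foods hit both targets exactly; no other combination can be cheaper.
orange only: max(103/62, 6/4) = 1.661 servings → $1.33.
bell pepper only: max(103/9, 6/1) = 11.44 servings → $14.88.
hummus only: max(103/40, 6/3) = 2.575 servings → $1.29.
orange + bell pepper: the both-tight solution has a negative serving — not a feasible corner.
orange + hummus with both targets exact would need a negative amount; discard.
bell pepper + hummus: intersection lies outside the first quadrant.
The minimum over all feasible corners is $1.29.

$1.29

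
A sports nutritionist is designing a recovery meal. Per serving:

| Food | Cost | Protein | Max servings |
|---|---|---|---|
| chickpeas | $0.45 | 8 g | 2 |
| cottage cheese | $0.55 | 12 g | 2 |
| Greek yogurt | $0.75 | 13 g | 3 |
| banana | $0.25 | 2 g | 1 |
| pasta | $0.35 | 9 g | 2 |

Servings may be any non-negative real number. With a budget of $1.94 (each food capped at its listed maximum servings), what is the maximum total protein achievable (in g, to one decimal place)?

Protein per dollar: pasta 25.71, cottage cheese 21.82, chickpeas 17.78, Greek yogurt 17.33, banana 8.
Take 2 servings of pasta: spends $0.70, +18.0 g protein (running total 18.0 g).
Take 2 servings of cottage cheese: spends $1.10, +24.0 g protein (running total 42.0 g).
Take 0.3111 servings of chickpeas: spends $0.14, +2.5 g protein (running total 44.5 g).
Greedy by best ratio exhausts the cost allowance optimally: 44.5 g.

44.5 g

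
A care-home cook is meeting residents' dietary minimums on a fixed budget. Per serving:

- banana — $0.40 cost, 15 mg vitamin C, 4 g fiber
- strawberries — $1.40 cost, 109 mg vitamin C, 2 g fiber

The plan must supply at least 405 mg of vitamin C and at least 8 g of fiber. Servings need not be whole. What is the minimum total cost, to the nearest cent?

banana only: max(405/15, 8/4) = 27 servings → $10.80.
strawberries only: max(405/109, 8/2) = 4 servings → $5.60.
banana + strawberries with both tight: 0.1527 servings and 3.695 servings → $5.23.
The minimum over all feasible corners is $5.23.

$5.23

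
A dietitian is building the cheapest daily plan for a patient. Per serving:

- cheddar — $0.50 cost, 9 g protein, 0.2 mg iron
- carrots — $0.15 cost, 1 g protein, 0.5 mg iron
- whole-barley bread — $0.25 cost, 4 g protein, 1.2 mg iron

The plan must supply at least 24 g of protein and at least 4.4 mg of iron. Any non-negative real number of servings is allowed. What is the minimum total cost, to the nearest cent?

Check every corner: each single food scaled to meet both minima, and each pair solved so both constraints bind.
cheddar only: max(24/9, 4.4/0.2) = 22 servings → $11.00.
carrots only: max(24/1, 4.4/0.5) = 24 servings → $3.60.
whole-barley bread only: max(24/4, 4.4/1.2) = 6 servings → $1.50.
cheddar + carrots with both tight: 1.767 servings and 8.093 servings → $2.10.
cheddar + whole-barley bread with both tight: 1.12 servings and 3.48 servings → $1.43.
carrots + whole-barley bread: intersection lies outside the first quadrant.
Cheapest feasible corner: $1.43.

$1.43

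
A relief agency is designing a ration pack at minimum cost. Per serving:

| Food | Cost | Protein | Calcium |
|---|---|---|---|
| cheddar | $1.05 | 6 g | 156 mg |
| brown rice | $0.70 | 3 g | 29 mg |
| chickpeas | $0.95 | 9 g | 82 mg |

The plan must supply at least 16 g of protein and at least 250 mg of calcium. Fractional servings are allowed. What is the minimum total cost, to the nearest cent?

This is a tiny linear program; its minimum lies at a vertex of the feasible set. List the vertices and price them.
cheddar only: max(16/6, 250/156) = 2.667 servings → $2.80.
brown rice only: max(16/3, 250/29) = 8.621 servings → $6.03.
chickpeas only: max(16/9, 250/82) = 3.049 servings → $2.90.
cheddar + brown rice with both tight: 0.9728 servings and 3.388 servings → $3.39.
cheddar + chickpeas with both tight: 1.029 servings and 1.092 servings → $2.12.
brown rice + chickpeas with both targets exact would need a negative amount; discard.
So the least-cost plan costs $2.12.

$2.12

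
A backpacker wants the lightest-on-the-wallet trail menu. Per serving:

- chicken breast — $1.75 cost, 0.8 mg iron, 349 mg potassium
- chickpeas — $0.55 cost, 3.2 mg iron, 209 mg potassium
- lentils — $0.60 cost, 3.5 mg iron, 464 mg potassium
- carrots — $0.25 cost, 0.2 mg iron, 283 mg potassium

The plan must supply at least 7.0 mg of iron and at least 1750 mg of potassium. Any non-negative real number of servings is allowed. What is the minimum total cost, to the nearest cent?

A basic optimal solution has at most two foods positive. Try each food alone and each pair with both targets met exactly.
chicken breast only: max(7.0/0.8, 1750/349) = 8.75 servings → $15.31.
chickpeas only: max(7.0/3.2, 1750/209) = 8.373 servings → $4.61.
lentils only: max(7.0/3.5, 1750/464) = 3.772 servings → $2.26.
carrots only: max(7.0/0.2, 1750/283) = 35 servings → $8.75.
chicken breast + chickpeas with both tight: 4.357 servings and 1.098 servings → $8.23.
chicken breast + lentils with both tight: 3.384 servings and 1.227 servings → $6.66.
chicken breast + carrots: intersection lies outside the first quadrant.
chickpeas + lentils: the both-tight solution has a negative serving — not a feasible corner.
chickpeas + carrots with both tight: 1.888 servings and 4.789 servings → $2.24.
lentils + carrots with both tight: 1.817 servings and 3.205 servings → $1.89.
So the least-cost plan costs $1.89.

$1.89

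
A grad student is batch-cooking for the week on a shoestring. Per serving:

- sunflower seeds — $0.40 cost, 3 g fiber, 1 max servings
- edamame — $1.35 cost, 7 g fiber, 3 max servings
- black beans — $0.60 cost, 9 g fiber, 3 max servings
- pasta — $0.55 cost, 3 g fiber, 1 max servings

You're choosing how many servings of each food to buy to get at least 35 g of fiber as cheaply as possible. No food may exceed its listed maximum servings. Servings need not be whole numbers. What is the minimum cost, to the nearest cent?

$3.14

Cost per g of fiber: black beans $0.0667, sunflower seeds $0.1333, pasta $0.1833, edamame $0.1929.
Take 3 servings of black beans: +27.0 g fiber for $1.80 (total $1.80, still need 8.0 g).
Take 1 serving of sunflower seeds: +3.0 g fiber for $0.40 (total $2.20, still need 5.0 g).
Take 1 serving of pasta: +3.0 g fiber for $0.55 (total $2.75, still need 2.0 g).
Take 0.2857 servings of edamame: +2.0 g fiber for $0.39 (total $3.14, still need 0.0 g).
Greedy by cheapest-per-g is optimal for a single linear constraint, so the minimum cost is $3.14.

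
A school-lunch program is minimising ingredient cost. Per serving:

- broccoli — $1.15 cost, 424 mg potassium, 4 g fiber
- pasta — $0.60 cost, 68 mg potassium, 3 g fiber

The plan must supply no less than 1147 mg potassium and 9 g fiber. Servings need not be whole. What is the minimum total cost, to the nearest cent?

This is a tiny linear program; its minimum lies at a vertex of the feasible set. List the vertices and price them.
broccoli only: max(1147/424, 9/4) = 2.705 servings → $3.11.
pasta only: max(1147/68, 9/3) = 16.87 servings → $10.12.
broccoli + pasta with both targets exact would need a negative amount; discard.
So the least-cost plan costs $3.11.

$3.11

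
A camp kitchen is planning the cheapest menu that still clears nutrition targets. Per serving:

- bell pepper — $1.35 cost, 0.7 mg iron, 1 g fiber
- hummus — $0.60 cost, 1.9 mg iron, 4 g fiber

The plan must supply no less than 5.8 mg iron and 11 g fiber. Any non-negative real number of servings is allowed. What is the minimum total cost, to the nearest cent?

The cheapest plan sits at a corner of the feasible region — with two constraints it uses at most two foods.
bell pepper only: max(5.8/0.7, 11/1) = 11 servings → $14.85.
hummus only: max(5.8/1.9, 11/4) = 3.053 servings → $1.83.
bell pepper + hummus with both tight: 2.556 servings and 2.111 servings → $4.72.
So the least-cost plan costs $1.83.

$1.83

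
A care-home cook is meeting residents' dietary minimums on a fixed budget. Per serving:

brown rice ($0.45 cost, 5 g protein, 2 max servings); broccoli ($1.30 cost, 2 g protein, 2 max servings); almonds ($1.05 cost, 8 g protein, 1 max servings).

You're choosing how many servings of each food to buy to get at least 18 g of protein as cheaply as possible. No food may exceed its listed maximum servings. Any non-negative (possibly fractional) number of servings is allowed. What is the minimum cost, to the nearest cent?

$1.95

Cost per g of protein: brown rice $0.0900, almonds $0.1313, broccoli $0.6500.
Take 2 servings of brown rice: +10.0 g protein for $0.90 (total $0.90, still need 8.0 g).
Take 1 serving of almonds: +8.0 g protein for $1.05 (total $1.95, still need 0.0 g).
Greedy by cheapest-per-g is optimal for a single linear constraint, so the minimum cost is $1.95.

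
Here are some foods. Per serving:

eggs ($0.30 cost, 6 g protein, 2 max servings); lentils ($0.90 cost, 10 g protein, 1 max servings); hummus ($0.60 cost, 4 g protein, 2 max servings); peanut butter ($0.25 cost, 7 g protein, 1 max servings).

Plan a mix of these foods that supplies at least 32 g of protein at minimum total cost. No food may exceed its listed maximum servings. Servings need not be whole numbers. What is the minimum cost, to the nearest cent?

Cost per g of protein: peanut butter $0.0357, eggs $0.0500, lentils $0.0900, hummus $0.1500.
Take 1 serving of peanut butter: +7.0 g protein for $0.25 (total $0.25, still need 25.0 g).
Take 2 servings of eggs: +12.0 g protein for $0.60 (total $0.85, still need 13.0 g).
Take 1 serving of lentils: +10.0 g protein for $0.90 (total $1.75, still need 3.0 g).
Take 0.75 servings of hummus: +3.0 g protein for $0.45 (total $2.20, still need 0.0 g).
Filling from the cheapest source first is optimal under one linear minimum: $2.20.

$2.20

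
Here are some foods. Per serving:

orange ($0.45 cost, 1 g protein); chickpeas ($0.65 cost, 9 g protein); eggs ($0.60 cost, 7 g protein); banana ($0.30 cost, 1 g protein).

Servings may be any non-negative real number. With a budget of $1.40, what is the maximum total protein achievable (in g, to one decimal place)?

Protein per dollar: chickpeas 13.85, eggs 11.67, banana 3.333, orange 2.222.
With no serving limits, spend the whole cost allowance on chickpeas: $1.40 / $0.65 × 9 g = 19.4 g.

19.4 g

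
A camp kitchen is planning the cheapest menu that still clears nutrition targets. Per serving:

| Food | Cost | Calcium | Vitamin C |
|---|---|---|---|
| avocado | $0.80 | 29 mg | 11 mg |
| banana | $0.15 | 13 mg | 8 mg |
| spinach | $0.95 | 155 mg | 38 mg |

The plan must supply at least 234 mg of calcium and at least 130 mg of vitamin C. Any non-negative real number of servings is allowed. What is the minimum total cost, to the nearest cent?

The cheapest plan sits at a corner of the feasible region — with two constraints it uses at most two foods.
avocado only: max(234/29, 130/11) = 11.82 servings → $9.45.
banana only: max(234/13, 130/8) = 18 servings → $2.70.
spinach only: max(234/155, 130/38) = 3.421 servings → $3.25.
avocado + banana with both tight: 2.045 servings and 13.44 servings → $3.65.
avocado + spinach: intersection lies outside the first quadrant.
banana + spinach with both tight: 15.09 servings and 0.244 servings → $2.50.
So the least-cost plan costs $2.50.

$2.50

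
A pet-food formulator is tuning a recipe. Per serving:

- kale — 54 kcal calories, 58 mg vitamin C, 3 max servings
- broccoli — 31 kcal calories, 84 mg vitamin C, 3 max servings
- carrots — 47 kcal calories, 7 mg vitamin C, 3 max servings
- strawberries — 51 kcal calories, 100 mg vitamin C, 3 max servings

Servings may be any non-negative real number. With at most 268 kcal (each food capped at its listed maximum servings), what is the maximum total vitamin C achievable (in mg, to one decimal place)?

575.6 mg

Vitamin C per kcal: broccoli 2.71, strawberries 1.961, kale 1.074, carrots 0.1489.
Take 3 servings of broccoli: uses 93 kcal, +252.0 mg vitamin C (running total 252.0 mg).
Take 3 servings of strawberries: uses 153 kcal, +300.0 mg vitamin C (running total 552.0 mg).
Take 0.4074 servings of kale: uses 22 kcal, +23.6 mg vitamin C (running total 575.6 mg).
Greedy by best ratio exhausts the calories allowance optimally: 575.6 mg.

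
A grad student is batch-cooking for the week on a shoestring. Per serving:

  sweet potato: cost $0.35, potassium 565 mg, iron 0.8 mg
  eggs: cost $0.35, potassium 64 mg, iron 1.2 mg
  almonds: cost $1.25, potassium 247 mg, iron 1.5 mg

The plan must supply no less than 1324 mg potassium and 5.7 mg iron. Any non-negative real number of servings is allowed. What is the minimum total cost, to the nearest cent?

$1.89

For a min-cost LP with two ≥-constraints, a basic feasible solution has at most two positive variables.
sweet potato only: max(1324/565, 5.7/0.8) = 7.125 servings → $2.49.
eggs only: max(1324/64, 5.7/1.2) = 20.69 servings → $7.24.
almonds only: max(1324/247, 5.7/1.5) = 5.36 servings → $6.70.
sweet potato + eggs with both tight: 1.953 servings and 3.448 servings → $1.89.
sweet potato + almonds with both tight: 0.8895 servings and 3.326 servings → $4.47.
eggs + almonds: the both-tight solution has a negative serving — not a feasible corner.
Cheapest feasible corner: $1.89.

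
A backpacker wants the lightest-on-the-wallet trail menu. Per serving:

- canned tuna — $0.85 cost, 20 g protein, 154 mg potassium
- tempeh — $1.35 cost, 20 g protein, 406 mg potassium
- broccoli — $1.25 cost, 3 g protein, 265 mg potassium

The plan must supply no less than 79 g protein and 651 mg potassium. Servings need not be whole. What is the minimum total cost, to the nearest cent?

For a min-cost LP with two ≥-constraints, a basic feasible solution has at most two positive variables.
canned tuna only: max(79/20, 651/154) = 4.227 servings → $3.59.
tempeh only: max(79/20, 651/406) = 3.95 servings → $5.33.
broccoli only: max(79/3, 651/265) = 26.33 servings → $32.92.
canned tuna + tempeh with both tight: 3.781 servings and 0.1694 servings → $3.44.
canned tuna + broccoli with both tight: 3.924 servings and 0.1765 servings → $3.56.
tempeh + broccoli: intersection lies outside the first quadrant.
So the least-cost plan costs $3.44.

$3.44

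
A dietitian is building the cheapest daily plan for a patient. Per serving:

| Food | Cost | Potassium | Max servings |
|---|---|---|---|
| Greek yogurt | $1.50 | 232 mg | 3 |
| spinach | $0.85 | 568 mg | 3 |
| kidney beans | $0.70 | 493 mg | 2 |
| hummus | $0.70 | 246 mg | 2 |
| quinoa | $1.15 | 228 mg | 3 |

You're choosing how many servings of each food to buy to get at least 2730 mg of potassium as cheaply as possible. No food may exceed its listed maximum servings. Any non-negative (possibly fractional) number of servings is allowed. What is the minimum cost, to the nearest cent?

$4.06

Cost per mg of potassium: kidney beans $0.0014, spinach $0.0015, hummus $0.0028, quinoa $0.0050, Greek yogurt $0.0065.
Take 2 servings of kidney beans: +986.0 mg potassium for $1.40 (total $1.40, still need 1744.0 mg).
Take 3 servings of spinach: +1704.0 mg potassium for $2.55 (total $3.95, still need 40.0 mg).
Take 0.1626 servings of hummus: +40.0 mg potassium for $0.11 (total $4.06, still need 0.0 mg).
Filling from the cheapest source first is optimal under one linear minimum: $4.06.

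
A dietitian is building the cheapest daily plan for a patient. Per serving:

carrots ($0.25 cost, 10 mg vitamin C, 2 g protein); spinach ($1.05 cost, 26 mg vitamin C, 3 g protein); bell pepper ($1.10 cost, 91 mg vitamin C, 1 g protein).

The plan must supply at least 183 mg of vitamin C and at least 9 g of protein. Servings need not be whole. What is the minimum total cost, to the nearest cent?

Two binding constraints pin down two serving amounts, so the optimal mix uses at most two foods. The candidates are each food alone (scaled to the tighter of vitamin C/protein) and each pair with both constraints tight.
carrots only: max(183/10, 9/2) = 18.3 servings → $4.58.
spinach only: max(183/26, 9/3) = 7.038 servings → $7.39.
bell pepper only: max(183/91, 9/1) = 9 servings → $9.90.
carrots + spinach: the both-tight solution has a negative serving — not a feasible corner.
carrots + bell pepper with both tight: 3.698 servings and 1.605 servings → $2.69.
spinach + bell pepper with both tight: 2.575 servings and 1.275 servings → $4.11.
The minimum over all feasible corners is $2.69.

$2.69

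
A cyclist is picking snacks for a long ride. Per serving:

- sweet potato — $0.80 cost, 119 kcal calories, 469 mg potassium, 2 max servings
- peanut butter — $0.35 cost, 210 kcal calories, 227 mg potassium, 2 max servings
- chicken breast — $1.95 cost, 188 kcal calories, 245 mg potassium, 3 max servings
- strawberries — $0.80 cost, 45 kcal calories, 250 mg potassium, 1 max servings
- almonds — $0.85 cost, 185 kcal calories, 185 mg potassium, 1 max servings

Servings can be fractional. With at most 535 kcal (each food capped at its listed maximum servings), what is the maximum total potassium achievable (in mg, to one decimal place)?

Potassium per kcal: strawberries 5.556, sweet potato 3.941, chicken breast 1.303, peanut butter 1.081, almonds 1.
Take 1 serving of strawberries: uses 45 kcal, +250.0 mg potassium (running total 250.0 mg).
Take 2 servings of sweet potato: uses 238 kcal, +938.0 mg potassium (running total 1188.0 mg).
Take 1.34 servings of chicken breast: uses 252 kcal, +328.4 mg potassium (running total 1516.4 mg).
Filling greedily by potassium-per-kcal is optimal for one linear limit, giving 1516.4 mg.

1516.4 mg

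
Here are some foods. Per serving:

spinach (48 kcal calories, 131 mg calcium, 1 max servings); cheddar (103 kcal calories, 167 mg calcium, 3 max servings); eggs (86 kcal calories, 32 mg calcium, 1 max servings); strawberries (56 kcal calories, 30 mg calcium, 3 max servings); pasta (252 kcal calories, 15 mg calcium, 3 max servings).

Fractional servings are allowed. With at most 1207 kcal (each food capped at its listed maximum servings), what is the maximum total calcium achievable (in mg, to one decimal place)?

Calcium per kcal: spinach 2.729, cheddar 1.621, strawberries 0.5357, eggs 0.3721, pasta 0.05952.
Take 1 serving of spinach: uses 48 kcal, +131.0 mg calcium (running total 131.0 mg).
Take 3 servings of cheddar: uses 309 kcal, +501.0 mg calcium (running total 632.0 mg).
Take 3 servings of strawberries: uses 168 kcal, +90.0 mg calcium (running total 722.0 mg).
Take 1 serving of eggs: uses 86 kcal, +32.0 mg calcium (running total 754.0 mg).
Take 2.365 servings of pasta: uses 596 kcal, +35.5 mg calcium (running total 789.5 mg).
Greedy by best ratio exhausts the calories allowance optimally: 789.5 mg.

789.5 mg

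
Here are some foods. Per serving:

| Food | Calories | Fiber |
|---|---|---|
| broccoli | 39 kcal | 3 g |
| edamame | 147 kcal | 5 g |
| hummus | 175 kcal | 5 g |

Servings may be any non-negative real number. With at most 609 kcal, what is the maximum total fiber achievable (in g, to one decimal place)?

46.8 g

Fiber per kcal: broccoli 0.07692, edamame 0.03401, hummus 0.02857.
With no serving limits, spend the whole calories allowance on broccoli: 609 kcal / 39 kcal × 3 g = 46.8 g.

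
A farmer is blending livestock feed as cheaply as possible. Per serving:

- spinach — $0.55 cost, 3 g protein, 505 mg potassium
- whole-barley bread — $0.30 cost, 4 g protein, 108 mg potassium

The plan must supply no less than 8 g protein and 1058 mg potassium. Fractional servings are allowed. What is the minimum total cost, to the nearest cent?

spinach only: max(8/3, 1058/505) = 2.667 servings → $1.47.
whole-barley bread only: max(8/4, 1058/108) = 9.796 servings → $2.94.
spinach + whole-barley bread with both tight: 1.986 servings and 0.5106 servings → $1.25.
The minimum over all feasible corners is $1.25.

$1.25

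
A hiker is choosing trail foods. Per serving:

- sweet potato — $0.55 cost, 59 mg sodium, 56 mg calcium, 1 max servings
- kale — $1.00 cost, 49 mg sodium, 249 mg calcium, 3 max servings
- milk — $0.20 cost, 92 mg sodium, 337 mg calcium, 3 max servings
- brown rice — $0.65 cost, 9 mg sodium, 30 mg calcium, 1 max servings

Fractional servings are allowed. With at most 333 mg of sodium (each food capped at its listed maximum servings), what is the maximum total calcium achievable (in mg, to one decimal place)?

1428.3 mg

Calcium per mg sodium: kale 5.082, milk 3.663, brown rice 3.333, sweet potato 0.9492.
Take 3 servings of kale: uses 147 mg sodium, +747.0 mg calcium (running total 747.0 mg).
Take 2.022 servings of milk: uses 186 mg sodium, +681.3 mg calcium (running total 1428.3 mg).
Greedy by best ratio exhausts the sodium allowance optimally: 1428.3 mg.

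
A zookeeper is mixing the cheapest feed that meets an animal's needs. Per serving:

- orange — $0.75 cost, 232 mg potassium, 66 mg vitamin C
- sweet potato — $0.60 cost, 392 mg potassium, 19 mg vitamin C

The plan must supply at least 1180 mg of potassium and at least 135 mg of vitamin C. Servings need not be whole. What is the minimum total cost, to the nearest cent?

$2.37

An LP optimum is at a vertex; with two nutrient constraints at most two foods are used. Check each candidate.
orange only: max(1180/232, 135/66) = 5.086 servings → $3.81.
sweet potato only: max(1180/392, 135/19) = 7.105 servings → $4.26.
orange + sweet potato with both tight: 1.421 servings and 2.169 servings → $2.37.
The minimum over all feasible corners is $2.37.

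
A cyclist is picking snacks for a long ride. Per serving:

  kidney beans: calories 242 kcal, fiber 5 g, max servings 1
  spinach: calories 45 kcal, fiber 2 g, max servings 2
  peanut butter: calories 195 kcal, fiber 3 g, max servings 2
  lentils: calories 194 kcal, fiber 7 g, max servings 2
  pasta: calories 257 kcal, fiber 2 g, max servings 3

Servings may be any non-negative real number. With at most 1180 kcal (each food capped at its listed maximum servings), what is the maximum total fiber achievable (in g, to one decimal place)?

Fiber per kcal: spinach 0.04444, lentils 0.03608, kidney beans 0.02066, peanut butter 0.01538, pasta 0.007782.
Take 2 servings of spinach: uses 90 kcal, +4.0 g fiber (running total 4.0 g).
Take 2 servings of lentils: uses 388 kcal, +14.0 g fiber (running total 18.0 g).
Take 1 serving of kidney beans: uses 242 kcal, +5.0 g fiber (running total 23.0 g).
Take 2 servings of peanut butter: uses 390 kcal, +6.0 g fiber (running total 29.0 g).
Take 0.2724 servings of pasta: uses 70 kcal, +0.5 g fiber (running total 29.5 g).
Greedy by best ratio exhausts the calories allowance optimally: 29.5 g.

29.5 g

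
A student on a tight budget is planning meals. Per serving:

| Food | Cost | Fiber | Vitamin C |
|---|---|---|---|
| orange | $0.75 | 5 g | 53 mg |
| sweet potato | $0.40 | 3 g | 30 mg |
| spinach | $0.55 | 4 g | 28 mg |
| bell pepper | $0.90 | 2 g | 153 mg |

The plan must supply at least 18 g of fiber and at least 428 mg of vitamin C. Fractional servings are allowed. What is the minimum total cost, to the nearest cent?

$3.58

At the optimum either one food covers both requirements or two foods hit both targets exactly; no other combination can be cheaper.
orange only: max(18/5, 428/53) = 8.075 servings → $6.06.
sweet potato only: max(18/3, 428/30) = 14.27 servings → $5.71.
spinach only: max(18/4, 428/28) = 15.29 servings → $8.41.
bell pepper only: max(18/2, 428/153) = 9 servings → $8.10.
orange + sweet potato: intersection lies outside the first quadrant.
orange + spinach: intersection lies outside the first quadrant.
orange + bell pepper with both tight: 2.88 servings and 1.8 servings → $3.78.
sweet potato + spinach: the both-tight solution has a negative serving — not a feasible corner.
sweet potato + bell pepper with both tight: 4.757 servings and 1.865 servings → $3.58.
spinach + bell pepper with both tight: 3.414 servings and 2.173 servings → $3.83.
So the least-cost plan costs $3.58.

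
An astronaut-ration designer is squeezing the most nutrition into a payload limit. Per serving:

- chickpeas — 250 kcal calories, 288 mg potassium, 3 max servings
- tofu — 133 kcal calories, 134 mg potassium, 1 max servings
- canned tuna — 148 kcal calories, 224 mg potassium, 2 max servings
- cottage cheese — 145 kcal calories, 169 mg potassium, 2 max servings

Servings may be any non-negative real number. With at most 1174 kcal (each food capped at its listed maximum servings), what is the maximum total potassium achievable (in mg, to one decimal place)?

1463.4 mg

Potassium per kcal: canned tuna 1.514, cottage cheese 1.166, chickpeas 1.152, tofu 1.008.
Take 2 servings of canned tuna: uses 296 kcal, +448.0 mg potassium (running total 448.0 mg).
Take 2 servings of cottage cheese: uses 290 kcal, +338.0 mg potassium (running total 786.0 mg).
Take 2.352 servings of chickpeas: uses 588 kcal, +677.4 mg potassium (running total 1463.4 mg).
Filling greedily by potassium-per-kcal is optimal for one linear limit, giving 1463.4 mg.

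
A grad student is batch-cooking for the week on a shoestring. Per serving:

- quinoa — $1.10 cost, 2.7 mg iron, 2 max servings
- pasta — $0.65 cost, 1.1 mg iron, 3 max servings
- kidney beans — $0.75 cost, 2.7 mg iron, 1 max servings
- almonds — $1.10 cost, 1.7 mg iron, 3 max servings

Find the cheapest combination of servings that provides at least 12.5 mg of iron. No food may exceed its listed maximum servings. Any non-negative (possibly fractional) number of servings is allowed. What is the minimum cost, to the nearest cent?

$5.61

Cost per mg of iron: kidney beans $0.2778, quinoa $0.4074, pasta $0.5909, almonds $0.6471.
Take 1 serving of kidney beans: +2.7 mg iron for $0.75 (total $0.75, still need 9.8 mg).
Take 2 servings of quinoa: +5.4 mg iron for $2.20 (total $2.95, still need 4.4 mg).
Take 3 servings of pasta: +3.3 mg iron for $1.95 (total $4.90, still need 1.1 mg).
Take 0.6471 servings of almonds: +1.1 mg iron for $0.71 (total $5.61, still need 0.0 mg).
Greedy by cheapest-per-mg is optimal for a single linear constraint, so the minimum cost is $5.61.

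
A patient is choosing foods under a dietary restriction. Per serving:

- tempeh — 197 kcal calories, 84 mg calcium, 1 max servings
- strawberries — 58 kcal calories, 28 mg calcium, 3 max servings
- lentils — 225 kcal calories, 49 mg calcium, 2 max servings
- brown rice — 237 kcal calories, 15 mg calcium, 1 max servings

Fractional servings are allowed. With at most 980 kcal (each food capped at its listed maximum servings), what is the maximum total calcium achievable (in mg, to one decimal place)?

276.1 mg

Calcium per kcal: strawberries 0.4828, tempeh 0.4264, lentils 0.2178, brown rice 0.06329.
Take 3 servings of strawberries: uses 174 kcal, +84.0 mg calcium (running total 84.0 mg).
Take 1 serving of tempeh: uses 197 kcal, +84.0 mg calcium (running total 168.0 mg).
Take 2 servings of lentils: uses 450 kcal, +98.0 mg calcium (running total 266.0 mg).
Take 0.6709 servings of brown rice: uses 159 kcal, +10.1 mg calcium (running total 276.1 mg).
Greedy by best ratio exhausts the calories allowance optimally: 276.1 mg.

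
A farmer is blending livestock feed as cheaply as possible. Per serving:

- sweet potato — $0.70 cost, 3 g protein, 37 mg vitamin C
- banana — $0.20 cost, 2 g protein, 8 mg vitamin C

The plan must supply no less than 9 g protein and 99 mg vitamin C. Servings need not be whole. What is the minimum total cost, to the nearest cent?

$1.91

For a min-cost LP with two ≥-constraints, a basic feasible solution has at most two positive variables.
sweet potato only: max(9/3, 99/37) = 3 servings → $2.10.
banana only: max(9/2, 99/8) = 12.38 servings → $2.48.
sweet potato + banana with both tight: 2.52 servings and 0.72 servings → $1.91.
Cheapest feasible corner: $1.91.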